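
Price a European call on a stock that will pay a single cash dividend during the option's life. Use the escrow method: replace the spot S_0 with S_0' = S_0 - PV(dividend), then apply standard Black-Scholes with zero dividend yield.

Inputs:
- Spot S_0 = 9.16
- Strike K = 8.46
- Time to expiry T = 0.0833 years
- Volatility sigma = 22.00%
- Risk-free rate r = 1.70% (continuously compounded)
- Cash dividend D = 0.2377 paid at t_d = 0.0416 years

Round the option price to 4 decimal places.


Answer: Price = 0.5339

Derivation:
PV(D) = D * exp(-r * t_d) = 0.2377 * 0.99929305 = 0.23753196
S_0' = S_0 - PV(D) = 9.1600 - 0.23753196 = 8.92246804
d1 = (ln(S_0'/K) + (r + sigma^2/2)*T) / (sigma*sqrt(T)) = 0.89226937
d2 = d1 - sigma*sqrt(T) = 0.82877354
exp(-rT) = 0.99858490
N(d1) = 0.81387572; N(d2) = 0.79638372
C = S_0' * N(d1) - K * exp(-rT) * N(d2) = 8.92246804 * 0.81387572 - 8.4600 * 0.99858490 * 0.79638372 = 0.5339


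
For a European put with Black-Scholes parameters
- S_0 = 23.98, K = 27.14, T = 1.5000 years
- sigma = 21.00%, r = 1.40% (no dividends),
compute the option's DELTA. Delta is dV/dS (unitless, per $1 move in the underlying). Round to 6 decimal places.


d1 = -0.2710516110; d2 = -0.5282480340
phi(d1) = 0.3845532450; exp(-qT) = 1.0000000000; exp(-rT) = 0.9792189646
N(-d1) = 0.6068243312
Delta = -exp(-qT) * N(-d1) = -1.0000000000 * 0.6068243312 = -0.606824

Answer: Delta = -0.606824


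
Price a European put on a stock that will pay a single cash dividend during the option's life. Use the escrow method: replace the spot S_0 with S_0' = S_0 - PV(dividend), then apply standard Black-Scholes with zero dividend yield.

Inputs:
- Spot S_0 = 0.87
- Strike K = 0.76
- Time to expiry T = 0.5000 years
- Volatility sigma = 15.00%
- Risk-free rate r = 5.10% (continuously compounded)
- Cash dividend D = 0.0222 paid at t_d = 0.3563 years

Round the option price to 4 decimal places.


Answer: Price = 0.0040

Derivation:
PV(D) = D * exp(-r * t_d) = 0.0222 * 0.98199280 = 0.02180024
S_0' = S_0 - PV(D) = 0.8700 - 0.02180024 = 0.84819976
d1 = (ln(S_0'/K) + (r + sigma^2/2)*T) / (sigma*sqrt(T)) = 1.32863234
d2 = d1 - sigma*sqrt(T) = 1.22256632
exp(-rT) = 0.97482238
N(-d1) = 0.09198465; N(-d2) = 0.11074677
P = K * exp(-rT) * N(-d2) - S_0' * N(-d1) = 0.7600 * 0.97482238 * 0.11074677 - 0.84819976 * 0.09198465 = 0.0040


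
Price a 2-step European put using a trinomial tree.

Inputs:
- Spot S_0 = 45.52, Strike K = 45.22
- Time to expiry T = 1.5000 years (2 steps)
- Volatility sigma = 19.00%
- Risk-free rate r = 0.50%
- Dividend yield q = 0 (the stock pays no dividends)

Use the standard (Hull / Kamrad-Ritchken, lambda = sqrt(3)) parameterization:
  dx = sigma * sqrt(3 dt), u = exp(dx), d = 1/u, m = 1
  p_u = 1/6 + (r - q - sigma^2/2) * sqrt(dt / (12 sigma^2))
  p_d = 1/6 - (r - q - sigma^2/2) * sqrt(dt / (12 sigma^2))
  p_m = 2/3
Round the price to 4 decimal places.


dt = T/N = 0.750000; dx = sigma*sqrt(3*dt) = 0.285000
u = exp(dx) = 1.329762; d = 1/u = 0.752014
p_u = 0.149496, p_m = 0.666667, p_d = 0.183838
Discount per step: exp(-r*dt) = 0.996257
Stock lattice S(k, j) with j the centered position index:
  k=0: S(0,+0) = 45.5200
  k=1: S(1,-1) = 34.2317; S(1,+0) = 45.5200; S(1,+1) = 60.5308
  k=2: S(2,-2) = 25.7427; S(2,-1) = 34.2317; S(2,+0) = 45.5200; S(2,+1) = 60.5308; S(2,+2) = 80.4915
Terminal payoffs V(N, j) = max(K - S_T, 0):
  V(2,-2) = 19.477282; V(2,-1) = 10.988311; V(2,+0) = 0.000000; V(2,+1) = 0.000000; V(2,+2) = 0.000000
Backward induction: V(k, j) = exp(-r*dt) * [p_u * V(k+1, j+1) + p_m * V(k+1, j) + p_d * V(k+1, j-1)]
  V(1,-1) = exp(-r*dt) * [p_u*0.000000 + p_m*10.988311 + p_d*19.477282] = 10.865378
  V(1,+0) = exp(-r*dt) * [p_u*0.000000 + p_m*0.000000 + p_d*10.988311] = 2.012505
  V(1,+1) = exp(-r*dt) * [p_u*0.000000 + p_m*0.000000 + p_d*0.000000] = 0.000000
  V(0,+0) = exp(-r*dt) * [p_u*0.000000 + p_m*2.012505 + p_d*10.865378] = 3.326638

Answer: Price = V(0,0) = 3.3266


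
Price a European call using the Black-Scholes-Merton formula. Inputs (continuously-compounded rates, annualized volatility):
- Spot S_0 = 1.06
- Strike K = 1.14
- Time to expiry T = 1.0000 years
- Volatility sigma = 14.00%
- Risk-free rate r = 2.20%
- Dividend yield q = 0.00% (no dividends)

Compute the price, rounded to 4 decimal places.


d1 = (ln(S/K) + (r - q + 0.5*sigma^2) * T) / (sigma * sqrt(T)) = -0.29256682
d2 = d1 - sigma * sqrt(T) = -0.43256682
exp(-rT) = 0.97824024; exp(-qT) = 1.00000000
C = S_0 * exp(-qT) * N(d1) - K * exp(-rT) * N(d2)
N(d1) = 0.38492664; N(d2) = 0.33266475
C = 1.0600 * 1.00000000 * 0.38492664 - 1.1400 * 0.97824024 * 0.33266475 = 0.0370

Answer: Price = 0.0370


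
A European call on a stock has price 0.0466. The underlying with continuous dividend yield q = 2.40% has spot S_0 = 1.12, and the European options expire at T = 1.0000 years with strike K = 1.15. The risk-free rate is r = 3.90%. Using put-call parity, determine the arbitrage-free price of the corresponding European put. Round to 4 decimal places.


Answer: Put price = 0.0592

Derivation:
Put-call parity: C - P = S_0 * exp(-qT) - K * exp(-rT).
S_0 * exp(-qT) = 1.1200 * 0.97628571 = 1.09343999
K * exp(-rT) = 1.1500 * 0.96175071 = 1.10601332
P = C - S*exp(-qT) + K*exp(-rT)
P = 0.0466 - 1.09343999 + 1.10601332 = 0.0592


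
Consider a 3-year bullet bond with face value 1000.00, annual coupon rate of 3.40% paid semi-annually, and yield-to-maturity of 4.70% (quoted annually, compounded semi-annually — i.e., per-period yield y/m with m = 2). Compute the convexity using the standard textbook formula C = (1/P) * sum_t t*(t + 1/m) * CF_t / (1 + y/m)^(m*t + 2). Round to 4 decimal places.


Coupon per period c = face * coupon_rate / m = 17.000000
Periods per year m = 2; per-period yield y/m = 0.023500
Number of cashflows N = 6
Cashflows (t years, CF_t, discount factor 1/(1+y/m)^(m*t), PV):
  t = 0.5000: CF_t = 17.000000, DF = 0.977040, PV = 16.609673
  t = 1.0000: CF_t = 17.000000, DF = 0.954606, PV = 16.228307
  t = 1.5000: CF_t = 17.000000, DF = 0.932688, PV = 15.855699
  t = 2.0000: CF_t = 17.000000, DF = 0.911273, PV = 15.491645
  t = 2.5000: CF_t = 17.000000, DF = 0.890350, PV = 15.135950
  t = 3.0000: CF_t = 1017.000000, DF = 0.869907, PV = 884.695607
Price P = sum_t PV_t = 964.016881
Convexity numerator sum_t t*(t + 1/m) * CF_t / (1+y/m)^(m*t + 2):
  t = 0.5000: term = 7.927849
  t = 1.0000: term = 23.237467
  t = 1.5000: term = 45.407850
  t = 2.0000: term = 73.942111
  t = 2.5000: term = 108.366552
  t = 3.0000: term = 8867.628204
Convexity = (1/P) * sum = 9126.510033 / 964.016881 = 9.467168

Answer: Convexity = 9.4672


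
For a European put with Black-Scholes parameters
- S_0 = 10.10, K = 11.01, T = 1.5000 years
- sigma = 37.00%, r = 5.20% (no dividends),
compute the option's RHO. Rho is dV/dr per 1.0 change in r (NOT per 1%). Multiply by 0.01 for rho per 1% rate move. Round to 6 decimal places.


d1 = 0.2083312500; d2 = -0.2448243524
phi(d1) = 0.3903781134; exp(-qT) = 1.0000000000; exp(-rT) = 0.9249644265
N(-d2) = 0.5967037814
Rho = -K*T*exp(-rT)*N(-d2) = -11.0100 * 1.5000 * 0.9249644265 * 0.5967037814 = -9.115120

Answer: Rho = -9.115120


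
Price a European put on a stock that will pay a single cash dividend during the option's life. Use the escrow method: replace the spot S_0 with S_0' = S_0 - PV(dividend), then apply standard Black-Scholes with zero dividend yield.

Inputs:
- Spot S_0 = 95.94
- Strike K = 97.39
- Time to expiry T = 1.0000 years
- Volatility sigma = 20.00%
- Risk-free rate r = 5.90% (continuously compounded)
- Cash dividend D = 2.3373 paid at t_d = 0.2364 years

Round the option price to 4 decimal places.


PV(D) = D * exp(-r * t_d) = 2.3373 * 0.98614922 = 2.30492657
S_0' = S_0 - PV(D) = 95.9400 - 2.30492657 = 93.63507343
d1 = (ln(S_0'/K) + (r + sigma^2/2)*T) / (sigma*sqrt(T)) = 0.19840747
d2 = d1 - sigma*sqrt(T) = -0.00159253
exp(-rT) = 0.94270677
N(-d1) = 0.42136314; N(-d2) = 0.50063533
P = K * exp(-rT) * N(-d2) - S_0' * N(-d1) = 97.3900 * 0.94270677 * 0.50063533 - 93.63507343 * 0.42136314 = 6.5091

Answer: Price = 6.5091


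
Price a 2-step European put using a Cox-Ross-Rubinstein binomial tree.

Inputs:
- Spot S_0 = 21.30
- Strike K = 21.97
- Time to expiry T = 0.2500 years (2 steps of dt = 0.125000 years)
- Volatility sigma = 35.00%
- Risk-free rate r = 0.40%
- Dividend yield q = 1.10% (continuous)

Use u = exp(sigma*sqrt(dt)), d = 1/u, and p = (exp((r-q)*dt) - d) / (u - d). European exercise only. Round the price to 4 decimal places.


Answer: Price = V(0,0) = 1.8566

Derivation:
dt = T/N = 0.125000
u = exp(sigma*sqrt(dt)) = 1.131726; d = 1/u = 0.883606
p = (exp((r-q)*dt) - d) / (u - d) = 0.465579
Discount per step: exp(-r*dt) = 0.999500
Stock lattice S(k, i) with i counting down-moves:
  k=0: S(0,0) = 21.3000
  k=1: S(1,0) = 24.1058; S(1,1) = 18.8208
  k=2: S(2,0) = 27.2811; S(2,1) = 21.3000; S(2,2) = 16.6302
Terminal payoffs V(N, i) = max(K - S_T, 0):
  V(2,0) = 0.000000; V(2,1) = 0.670000; V(2,2) = 5.339810
Backward induction: V(k, i) = exp(-r*dt) * [p * V(k+1, i) + (1-p) * V(k+1, i+1)].
  V(1,0) = exp(-r*dt) * [p*0.000000 + (1-p)*0.670000] = 0.357883
  V(1,1) = exp(-r*dt) * [p*0.670000 + (1-p)*5.339810] = 3.164065
  V(0,0) = exp(-r*dt) * [p*0.357883 + (1-p)*3.164065] = 1.856638


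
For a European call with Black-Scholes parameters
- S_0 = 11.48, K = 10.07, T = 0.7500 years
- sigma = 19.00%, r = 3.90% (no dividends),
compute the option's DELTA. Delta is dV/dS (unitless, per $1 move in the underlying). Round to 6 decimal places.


d1 = 1.0564487965; d2 = 0.8919039698
phi(d1) = 0.2283260648; exp(-qT) = 1.0000000000; exp(-rT) = 0.9711736407
N(d1) = 0.8546183888
Delta = exp(-qT) * N(d1) = 1.0000000000 * 0.8546183888 = 0.854618

Answer: Delta = 0.854618


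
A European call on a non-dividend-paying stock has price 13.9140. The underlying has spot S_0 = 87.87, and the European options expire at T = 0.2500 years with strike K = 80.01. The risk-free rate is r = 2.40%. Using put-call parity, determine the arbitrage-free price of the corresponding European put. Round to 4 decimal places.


Put-call parity: C - P = S_0 * exp(-qT) - K * exp(-rT).
S_0 * exp(-qT) = 87.8700 * 1.00000000 = 87.87000000
K * exp(-rT) = 80.0100 * 0.99401796 = 79.53137730
P = C - S*exp(-qT) + K*exp(-rT)
P = 13.9140 - 87.87000000 + 79.53137730 = 5.5754

Answer: Put price = 5.5754


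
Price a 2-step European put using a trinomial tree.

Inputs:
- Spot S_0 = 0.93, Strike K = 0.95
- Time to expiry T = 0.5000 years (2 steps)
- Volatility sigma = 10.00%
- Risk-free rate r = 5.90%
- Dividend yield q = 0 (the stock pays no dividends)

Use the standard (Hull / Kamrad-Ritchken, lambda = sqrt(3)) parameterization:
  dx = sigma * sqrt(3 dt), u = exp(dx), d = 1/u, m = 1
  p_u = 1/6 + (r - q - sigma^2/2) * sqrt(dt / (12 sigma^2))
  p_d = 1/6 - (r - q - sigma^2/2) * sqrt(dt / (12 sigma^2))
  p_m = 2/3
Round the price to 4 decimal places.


dt = T/N = 0.250000; dx = sigma*sqrt(3*dt) = 0.086603
u = exp(dx) = 1.090463; d = 1/u = 0.917042
p_u = 0.244609, p_m = 0.666667, p_d = 0.088724
Discount per step: exp(-r*dt) = 0.985358
Stock lattice S(k, j) with j the centered position index:
  k=0: S(0,+0) = 0.9300
  k=1: S(1,-1) = 0.8528; S(1,+0) = 0.9300; S(1,+1) = 1.0141
  k=2: S(2,-2) = 0.7821; S(2,-1) = 0.8528; S(2,+0) = 0.9300; S(2,+1) = 1.0141; S(2,+2) = 1.1059
Terminal payoffs V(N, j) = max(K - S_T, 0):
  V(2,-2) = 0.167902; V(2,-1) = 0.097151; V(2,+0) = 0.020000; V(2,+1) = 0.000000; V(2,+2) = 0.000000
Backward induction: V(k, j) = exp(-r*dt) * [p_u * V(k+1, j+1) + p_m * V(k+1, j) + p_d * V(k+1, j-1)]
  V(1,-1) = exp(-r*dt) * [p_u*0.020000 + p_m*0.097151 + p_d*0.167902] = 0.083319
  V(1,+0) = exp(-r*dt) * [p_u*0.000000 + p_m*0.020000 + p_d*0.097151] = 0.021632
  V(1,+1) = exp(-r*dt) * [p_u*0.000000 + p_m*0.000000 + p_d*0.020000] = 0.001749
  V(0,+0) = exp(-r*dt) * [p_u*0.001749 + p_m*0.021632 + p_d*0.083319] = 0.021916

Answer: Price = V(0,0) = 0.0219


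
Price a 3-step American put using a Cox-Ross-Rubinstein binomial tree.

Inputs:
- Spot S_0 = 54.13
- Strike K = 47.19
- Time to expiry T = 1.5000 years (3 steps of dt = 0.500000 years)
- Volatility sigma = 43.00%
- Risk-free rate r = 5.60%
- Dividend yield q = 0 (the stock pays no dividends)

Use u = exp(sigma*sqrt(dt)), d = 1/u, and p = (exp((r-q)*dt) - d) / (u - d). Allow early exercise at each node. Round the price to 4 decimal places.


Answer: Price = V(0,0) = 6.4564

Derivation:
dt = T/N = 0.500000
u = exp(sigma*sqrt(dt)) = 1.355345; d = 1/u = 0.737820
p = (exp((r-q)*dt) - d) / (u - d) = 0.470549
Discount per step: exp(-r*dt) = 0.972388
Stock lattice S(k, i) with i counting down-moves:
  k=0: S(0,0) = 54.1300
  k=1: S(1,0) = 73.3648; S(1,1) = 39.9382
  k=2: S(2,0) = 99.4346; S(2,1) = 54.1300; S(2,2) = 29.4672
  k=3: S(3,0) = 134.7682; S(3,1) = 73.3648; S(3,2) = 39.9382; S(3,3) = 21.7415
Terminal payoffs V(N, i) = max(K - S_T, 0):
  V(3,0) = 0.000000; V(3,1) = 0.000000; V(3,2) = 7.251825; V(3,3) = 25.448545
Backward induction: V(k, i) = exp(-r*dt) * [p * V(k+1, i) + (1-p) * V(k+1, i+1)]; then take max(V_cont, immediate exercise) for American.
  V(2,0) = exp(-r*dt) * [p*0.000000 + (1-p)*0.000000] = 0.000000; exercise = 0.000000; V(2,0) = max -> 0.000000
  V(2,1) = exp(-r*dt) * [p*0.000000 + (1-p)*7.251825] = 3.733469; exercise = 0.000000; V(2,1) = max -> 3.733469
  V(2,2) = exp(-r*dt) * [p*7.251825 + (1-p)*25.448545] = 16.419838; exercise = 17.722831; V(2,2) = max -> 17.722831
  V(1,0) = exp(-r*dt) * [p*0.000000 + (1-p)*3.733469] = 1.922108; exercise = 0.000000; V(1,0) = max -> 1.922108
  V(1,1) = exp(-r*dt) * [p*3.733469 + (1-p)*17.722831] = 10.832549; exercise = 7.251825; V(1,1) = max -> 10.832549
  V(0,0) = exp(-r*dt) * [p*1.922108 + (1-p)*10.832549] = 6.456413; exercise = 0.000000; V(0,0) = max -> 6.456413


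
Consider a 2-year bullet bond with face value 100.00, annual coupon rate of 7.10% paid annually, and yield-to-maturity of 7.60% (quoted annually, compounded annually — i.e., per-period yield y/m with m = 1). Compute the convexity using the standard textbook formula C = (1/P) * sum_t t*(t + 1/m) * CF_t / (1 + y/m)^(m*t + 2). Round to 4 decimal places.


Coupon per period c = face * coupon_rate / m = 7.100000
Periods per year m = 1; per-period yield y/m = 0.076000
Number of cashflows N = 2
Cashflows (t years, CF_t, discount factor 1/(1+y/m)^(m*t), PV):
  t = 1.0000: CF_t = 7.100000, DF = 0.929368, PV = 6.598513
  t = 2.0000: CF_t = 107.100000, DF = 0.863725, PV = 92.504941
Price P = sum_t PV_t = 99.103454
Convexity numerator sum_t t*(t + 1/m) * CF_t / (1+y/m)^(m*t + 2):
  t = 1.0000: term = 11.398600
  t = 2.0000: term = 479.392942
Convexity = (1/P) * sum = 490.791543 / 99.103454 = 4.952315

Answer: Convexity = 4.9523


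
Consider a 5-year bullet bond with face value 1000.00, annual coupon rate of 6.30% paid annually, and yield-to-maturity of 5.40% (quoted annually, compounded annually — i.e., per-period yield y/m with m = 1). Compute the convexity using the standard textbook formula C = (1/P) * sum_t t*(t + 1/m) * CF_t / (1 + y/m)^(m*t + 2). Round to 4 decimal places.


Coupon per period c = face * coupon_rate / m = 63.000000
Periods per year m = 1; per-period yield y/m = 0.054000
Number of cashflows N = 5
Cashflows (t years, CF_t, discount factor 1/(1+y/m)^(m*t), PV):
  t = 1.0000: CF_t = 63.000000, DF = 0.948767, PV = 59.772296
  t = 2.0000: CF_t = 63.000000, DF = 0.900158, PV = 56.709958
  t = 3.0000: CF_t = 63.000000, DF = 0.854040, PV = 53.804514
  t = 4.0000: CF_t = 63.000000, DF = 0.810285, PV = 51.047926
  t = 5.0000: CF_t = 1063.000000, DF = 0.768771, PV = 817.203485
Price P = sum_t PV_t = 1038.538180
Convexity numerator sum_t t*(t + 1/m) * CF_t / (1+y/m)^(m*t + 2):
  t = 1.0000: term = 107.609029
  t = 2.0000: term = 306.287559
  t = 3.0000: term = 581.190814
  t = 4.0000: term = 919.024057
  t = 5.0000: term = 22068.369306
Convexity = (1/P) * sum = 23982.480764 / 1038.538180 = 23.092536

Answer: Convexity = 23.0925


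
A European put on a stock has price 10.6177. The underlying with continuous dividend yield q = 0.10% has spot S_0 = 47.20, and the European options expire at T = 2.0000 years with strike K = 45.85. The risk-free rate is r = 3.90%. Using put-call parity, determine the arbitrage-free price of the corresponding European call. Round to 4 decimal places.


Put-call parity: C - P = S_0 * exp(-qT) - K * exp(-rT).
S_0 * exp(-qT) = 47.2000 * 0.99800200 = 47.10569434
K * exp(-rT) = 45.8500 * 0.92496443 = 42.40961896
C = P + S*exp(-qT) - K*exp(-rT)
C = 10.6177 + 47.10569434 - 42.40961896 = 15.3138

Answer: Call price = 15.3138


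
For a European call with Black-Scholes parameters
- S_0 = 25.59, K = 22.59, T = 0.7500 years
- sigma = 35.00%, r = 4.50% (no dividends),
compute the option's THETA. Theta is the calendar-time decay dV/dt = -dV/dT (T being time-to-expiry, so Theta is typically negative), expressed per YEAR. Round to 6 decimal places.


d1 = 0.6742851350; d2 = 0.3711762436
phi(d1) = 0.3178204257; exp(-qT) = 1.0000000000; exp(-rT) = 0.9668131777
Theta = -S*exp(-qT)*phi(d1)*sigma/(2*sqrt(T)) - r*K*exp(-rT)*N(d2) + q*S*exp(-qT)*N(d1)
N(d1) = 0.7499349736; N(d2) = 0.6447468669; sqrt(T) = 0.8660254038
Term 1 = -25.5900 * 1.0000000000 * 0.3178204257 * 0.3500 / (2 * 0.8660254038) = -1.6434613986
Term 2 = -0.0450 * 22.5900 * 0.9668131777 * 0.6447468669 = -0.6336662058
Term 3 = 0 (no dividend yield, q = 0)
Theta = -1.6434613986 + (-0.6336662058) + (0.0000000000) = -2.277128

Answer: Theta = -2.277128


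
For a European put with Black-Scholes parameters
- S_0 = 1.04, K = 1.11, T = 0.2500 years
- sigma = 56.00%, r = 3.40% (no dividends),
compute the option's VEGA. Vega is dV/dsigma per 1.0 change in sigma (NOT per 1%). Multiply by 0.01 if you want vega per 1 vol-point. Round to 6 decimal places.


Answer: Vega = 0.207048

Derivation:
d1 = -0.0622832220; d2 = -0.3422832220
phi(d1) = 0.3981692419; exp(-qT) = 1.0000000000; exp(-rT) = 0.9915360229
Vega = S * exp(-qT) * phi(d1) * sqrt(T) = 1.0400 * 1.0000000000 * 0.3981692419 * 0.5000000000 = 0.207048


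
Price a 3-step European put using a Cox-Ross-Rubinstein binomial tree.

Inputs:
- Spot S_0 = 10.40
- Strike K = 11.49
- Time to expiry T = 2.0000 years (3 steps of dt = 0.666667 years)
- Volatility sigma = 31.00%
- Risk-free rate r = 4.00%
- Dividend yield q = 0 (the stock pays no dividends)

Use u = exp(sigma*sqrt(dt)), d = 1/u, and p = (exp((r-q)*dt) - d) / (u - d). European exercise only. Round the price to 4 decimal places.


Answer: Price = V(0,0) = 2.0174

Derivation:
dt = T/N = 0.666667
u = exp(sigma*sqrt(dt)) = 1.288030; d = 1/u = 0.776379
p = (exp((r-q)*dt) - d) / (u - d) = 0.489877
Discount per step: exp(-r*dt) = 0.973686
Stock lattice S(k, i) with i counting down-moves:
  k=0: S(0,0) = 10.4000
  k=1: S(1,0) = 13.3955; S(1,1) = 8.0743
  k=2: S(2,0) = 17.2538; S(2,1) = 10.4000; S(2,2) = 6.2688
  k=3: S(3,0) = 22.2234; S(3,1) = 13.3955; S(3,2) = 8.0743; S(3,3) = 4.8669
Terminal payoffs V(N, i) = max(K - S_T, 0):
  V(3,0) = 0.000000; V(3,1) = 0.000000; V(3,2) = 3.415654; V(3,3) = 6.623067
Backward induction: V(k, i) = exp(-r*dt) * [p * V(k+1, i) + (1-p) * V(k+1, i+1)].
  V(2,0) = exp(-r*dt) * [p*0.000000 + (1-p)*0.000000] = 0.000000
  V(2,1) = exp(-r*dt) * [p*0.000000 + (1-p)*3.415654] = 1.696553
  V(2,2) = exp(-r*dt) * [p*3.415654 + (1-p)*6.623067] = 4.918893
  V(1,0) = exp(-r*dt) * [p*0.000000 + (1-p)*1.696553] = 0.842677
  V(1,1) = exp(-r*dt) * [p*1.696553 + (1-p)*4.918893] = 3.252443
  V(0,0) = exp(-r*dt) * [p*0.842677 + (1-p)*3.252443] = 2.017432


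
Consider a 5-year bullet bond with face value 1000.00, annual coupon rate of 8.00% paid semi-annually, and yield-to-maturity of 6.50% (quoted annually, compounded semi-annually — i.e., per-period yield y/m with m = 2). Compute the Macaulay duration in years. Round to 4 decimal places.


Answer: Macaulay duration = 4.2453 years

Derivation:
Coupon per period c = face * coupon_rate / m = 40.000000
Periods per year m = 2; per-period yield y/m = 0.032500
Number of cashflows N = 10
Cashflows (t years, CF_t, discount factor 1/(1+y/m)^(m*t), PV):
  t = 0.5000: CF_t = 40.000000, DF = 0.968523, PV = 38.740920
  t = 1.0000: CF_t = 40.000000, DF = 0.938037, PV = 37.521472
  t = 1.5000: CF_t = 40.000000, DF = 0.908510, PV = 36.340409
  t = 2.0000: CF_t = 40.000000, DF = 0.879913, PV = 35.196522
  t = 2.5000: CF_t = 40.000000, DF = 0.852216, PV = 34.088641
  t = 3.0000: CF_t = 40.000000, DF = 0.825391, PV = 33.015633
  t = 3.5000: CF_t = 40.000000, DF = 0.799410, PV = 31.976400
  t = 4.0000: CF_t = 40.000000, DF = 0.774247, PV = 30.969879
  t = 4.5000: CF_t = 40.000000, DF = 0.749876, PV = 29.995040
  t = 5.0000: CF_t = 1040.000000, DF = 0.726272, PV = 755.323046
Price P = sum_t PV_t = 1063.167963
Macaulay numerator sum_t t * PV_t:
  t * PV_t at t = 0.5000: 19.370460
  t * PV_t at t = 1.0000: 37.521472
  t * PV_t at t = 1.5000: 54.510613
  t * PV_t at t = 2.0000: 70.393044
  t * PV_t at t = 2.5000: 85.221603
  t * PV_t at t = 3.0000: 99.046899
  t * PV_t at t = 3.5000: 111.917400
  t * PV_t at t = 4.0000: 123.879516
  t * PV_t at t = 4.5000: 134.977681
  t * PV_t at t = 5.0000: 3776.615231
Macaulay duration D = (sum_t t * PV_t) / P = 4513.453920 / 1063.167963 = 4.245288


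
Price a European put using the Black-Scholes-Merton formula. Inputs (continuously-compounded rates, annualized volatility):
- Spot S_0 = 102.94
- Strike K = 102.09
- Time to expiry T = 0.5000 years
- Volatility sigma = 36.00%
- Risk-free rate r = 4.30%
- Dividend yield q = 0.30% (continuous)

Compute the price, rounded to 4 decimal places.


d1 = (ln(S/K) + (r - q + 0.5*sigma^2) * T) / (sigma * sqrt(T)) = 0.23841880
d2 = d1 - sigma * sqrt(T) = -0.01613965
exp(-rT) = 0.97872948; exp(-qT) = 0.99850112
P = K * exp(-rT) * N(-d2) - S_0 * exp(-qT) * N(-d1)
N(-d1) = 0.40577815; N(-d2) = 0.50643851
P = 102.0900 * 0.97872948 * 0.50643851 - 102.9400 * 0.99850112 * 0.40577815 = 8.8944

Answer: Price = 8.8944


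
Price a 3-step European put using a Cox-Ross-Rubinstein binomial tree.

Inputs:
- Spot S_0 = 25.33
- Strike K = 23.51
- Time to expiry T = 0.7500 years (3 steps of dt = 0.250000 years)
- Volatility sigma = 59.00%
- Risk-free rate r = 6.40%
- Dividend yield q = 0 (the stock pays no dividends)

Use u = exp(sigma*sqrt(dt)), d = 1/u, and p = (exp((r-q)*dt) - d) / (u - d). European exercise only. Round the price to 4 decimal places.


dt = T/N = 0.250000
u = exp(sigma*sqrt(dt)) = 1.343126; d = 1/u = 0.744532
p = (exp((r-q)*dt) - d) / (u - d) = 0.453724
Discount per step: exp(-r*dt) = 0.984127
Stock lattice S(k, i) with i counting down-moves:
  k=0: S(0,0) = 25.3300
  k=1: S(1,0) = 34.0214; S(1,1) = 18.8590
  k=2: S(2,0) = 45.6950; S(2,1) = 25.3300; S(2,2) = 14.0411
  k=3: S(3,0) = 61.3742; S(3,1) = 34.0214; S(3,2) = 18.8590; S(3,3) = 10.4541
Terminal payoffs V(N, i) = max(K - S_T, 0):
  V(3,0) = 0.000000; V(3,1) = 0.000000; V(3,2) = 4.651015; V(3,3) = 13.055950
Backward induction: V(k, i) = exp(-r*dt) * [p * V(k+1, i) + (1-p) * V(k+1, i+1)].
  V(2,0) = exp(-r*dt) * [p*0.000000 + (1-p)*0.000000] = 0.000000
  V(2,1) = exp(-r*dt) * [p*0.000000 + (1-p)*4.651015] = 2.500407
  V(2,2) = exp(-r*dt) * [p*4.651015 + (1-p)*13.055950] = 9.095723
  V(1,0) = exp(-r*dt) * [p*0.000000 + (1-p)*2.500407] = 1.344231
  V(1,1) = exp(-r*dt) * [p*2.500407 + (1-p)*9.095723] = 6.006392
  V(0,0) = exp(-r*dt) * [p*1.344231 + (1-p)*6.006392] = 3.829294

Answer: Price = V(0,0) = 3.8293


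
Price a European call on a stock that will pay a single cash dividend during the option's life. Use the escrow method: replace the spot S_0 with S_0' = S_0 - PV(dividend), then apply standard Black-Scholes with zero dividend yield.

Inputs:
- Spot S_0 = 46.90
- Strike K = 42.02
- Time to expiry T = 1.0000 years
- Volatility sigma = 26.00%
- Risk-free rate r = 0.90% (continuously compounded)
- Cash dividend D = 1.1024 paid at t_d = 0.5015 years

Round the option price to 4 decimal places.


PV(D) = D * exp(-r * t_d) = 1.1024 * 0.99549667 = 1.09743553
S_0' = S_0 - PV(D) = 46.9000 - 1.09743553 = 45.80256447
d1 = (ln(S_0'/K) + (r + sigma^2/2)*T) / (sigma*sqrt(T)) = 0.49613226
d2 = d1 - sigma*sqrt(T) = 0.23613226
exp(-rT) = 0.99104038
N(d1) = 0.69009945; N(d2) = 0.59333498
C = S_0' * N(d1) - K * exp(-rT) * N(d2) = 45.80256447 * 0.69009945 - 42.0200 * 0.99104038 * 0.59333498 = 6.8998

Answer: Price = 6.8998


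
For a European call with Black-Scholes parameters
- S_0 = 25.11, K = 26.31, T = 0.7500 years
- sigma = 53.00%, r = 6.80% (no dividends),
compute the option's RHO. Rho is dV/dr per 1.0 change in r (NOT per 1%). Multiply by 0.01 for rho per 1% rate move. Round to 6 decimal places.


Answer: Rho = 7.742443

Derivation:
d1 = 0.2389022649; d2 = -0.2200911991
phi(d1) = 0.3877185151; exp(-qT) = 1.0000000000; exp(-rT) = 0.9502786705
N(d2) = 0.4129000644
Rho = K*T*exp(-rT)*N(d2) = 26.3100 * 0.7500 * 0.9502786705 * 0.4129000644 = 7.742443


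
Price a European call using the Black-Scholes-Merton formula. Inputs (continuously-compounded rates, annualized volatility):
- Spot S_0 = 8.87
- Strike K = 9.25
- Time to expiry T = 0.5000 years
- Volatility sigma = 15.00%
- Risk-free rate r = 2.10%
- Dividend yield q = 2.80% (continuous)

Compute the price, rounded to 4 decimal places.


Answer: Price = 0.2094

Derivation:
d1 = (ln(S/K) + (r - q + 0.5*sigma^2) * T) / (sigma * sqrt(T)) = -0.37546196
d2 = d1 - sigma * sqrt(T) = -0.48152798
exp(-rT) = 0.98955493; exp(-qT) = 0.98609754
C = S_0 * exp(-qT) * N(d1) - K * exp(-rT) * N(d2)
N(d1) = 0.35365846; N(d2) = 0.31507065
C = 8.8700 * 0.98609754 * 0.35365846 - 9.2500 * 0.98955493 * 0.31507065 = 0.2094


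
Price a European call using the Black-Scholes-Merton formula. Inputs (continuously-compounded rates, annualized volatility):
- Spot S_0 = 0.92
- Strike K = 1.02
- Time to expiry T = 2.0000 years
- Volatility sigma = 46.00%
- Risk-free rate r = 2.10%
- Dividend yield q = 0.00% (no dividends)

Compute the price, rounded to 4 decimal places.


d1 = (ln(S/K) + (r - q + 0.5*sigma^2) * T) / (sigma * sqrt(T)) = 0.23121741
d2 = d1 - sigma * sqrt(T) = -0.41932083
exp(-rT) = 0.95886978; exp(-qT) = 1.00000000
C = S_0 * exp(-qT) * N(d1) - K * exp(-rT) * N(d2)
N(d1) = 0.59142705; N(d2) = 0.33749084
C = 0.9200 * 1.00000000 * 0.59142705 - 1.0200 * 0.95886978 * 0.33749084 = 0.2140

Answer: Price = 0.2140


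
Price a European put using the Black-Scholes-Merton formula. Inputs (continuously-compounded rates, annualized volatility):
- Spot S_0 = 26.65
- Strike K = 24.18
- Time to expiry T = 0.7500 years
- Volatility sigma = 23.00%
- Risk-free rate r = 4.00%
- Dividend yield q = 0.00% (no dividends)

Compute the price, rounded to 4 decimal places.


Answer: Price = 0.7861

Derivation:
d1 = (ln(S/K) + (r - q + 0.5*sigma^2) * T) / (sigma * sqrt(T)) = 0.73851034
d2 = d1 - sigma * sqrt(T) = 0.53932450
exp(-rT) = 0.97044553; exp(-qT) = 1.00000000
P = K * exp(-rT) * N(-d2) - S_0 * exp(-qT) * N(-d1)
N(-d1) = 0.23010219; N(-d2) = 0.29483148
P = 24.1800 * 0.97044553 * 0.29483148 - 26.6500 * 1.00000000 * 0.23010219 = 0.7861


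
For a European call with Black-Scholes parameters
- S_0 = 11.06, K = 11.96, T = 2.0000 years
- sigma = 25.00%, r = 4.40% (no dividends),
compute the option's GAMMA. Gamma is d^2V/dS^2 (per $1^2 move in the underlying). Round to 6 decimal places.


Answer: Gamma = 0.099914

Derivation:
d1 = 0.2044026433; d2 = -0.1491507473
phi(d1) = 0.3906947347; exp(-qT) = 1.0000000000; exp(-rT) = 0.9157608767
Gamma = exp(-qT) * phi(d1) / (S * sigma * sqrt(T)) = 1.0000000000 * 0.3906947347 / (11.0600 * 0.2500 * 1.4142135624) = 0.099914


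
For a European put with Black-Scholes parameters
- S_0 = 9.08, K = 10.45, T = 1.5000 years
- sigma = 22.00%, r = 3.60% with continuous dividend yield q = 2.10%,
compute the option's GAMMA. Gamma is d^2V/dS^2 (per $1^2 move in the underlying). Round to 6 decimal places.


d1 = -0.3033202621; d2 = -0.5727641338
phi(d1) = 0.3810060122; exp(-qT) = 0.9689909565; exp(-rT) = 0.9474321065
Gamma = exp(-qT) * phi(d1) / (S * sigma * sqrt(T)) = 0.9689909565 * 0.3810060122 / (9.0800 * 0.2200 * 1.2247448714) = 0.150903

Answer: Gamma = 0.150903


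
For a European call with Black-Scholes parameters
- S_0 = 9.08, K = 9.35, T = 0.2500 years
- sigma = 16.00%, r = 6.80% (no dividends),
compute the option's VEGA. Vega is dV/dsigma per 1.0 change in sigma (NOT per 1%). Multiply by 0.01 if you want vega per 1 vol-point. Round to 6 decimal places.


Answer: Vega = 1.799513

Derivation:
d1 = -0.1137768836; d2 = -0.1937768836
phi(d1) = 0.3963684295; exp(-qT) = 1.0000000000; exp(-rT) = 0.9831436846
Vega = S * exp(-qT) * phi(d1) * sqrt(T) = 9.0800 * 1.0000000000 * 0.3963684295 * 0.5000000000 = 1.799513


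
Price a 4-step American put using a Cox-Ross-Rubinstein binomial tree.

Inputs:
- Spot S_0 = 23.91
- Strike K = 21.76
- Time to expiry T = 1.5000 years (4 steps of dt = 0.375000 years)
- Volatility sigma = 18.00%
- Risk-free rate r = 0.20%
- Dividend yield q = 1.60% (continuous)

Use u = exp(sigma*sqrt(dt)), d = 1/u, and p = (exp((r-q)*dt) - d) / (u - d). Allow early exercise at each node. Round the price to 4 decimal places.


dt = T/N = 0.375000
u = exp(sigma*sqrt(dt)) = 1.116532; d = 1/u = 0.895631
p = (exp((r-q)*dt) - d) / (u - d) = 0.448767
Discount per step: exp(-r*dt) = 0.999250
Stock lattice S(k, i) with i counting down-moves:
  k=0: S(0,0) = 23.9100
  k=1: S(1,0) = 26.6963; S(1,1) = 21.4145
  k=2: S(2,0) = 29.8072; S(2,1) = 23.9100; S(2,2) = 19.1795
  k=3: S(3,0) = 33.2807; S(3,1) = 26.6963; S(3,2) = 21.4145; S(3,3) = 17.1778
  k=4: S(4,0) = 37.1590; S(4,1) = 29.8072; S(4,2) = 23.9100; S(4,3) = 19.1795; S(4,4) = 15.3849
Terminal payoffs V(N, i) = max(K - S_T, 0):
  V(4,0) = 0.000000; V(4,1) = 0.000000; V(4,2) = 0.000000; V(4,3) = 2.580486; V(4,4) = 6.375067
Backward induction: V(k, i) = exp(-r*dt) * [p * V(k+1, i) + (1-p) * V(k+1, i+1)]; then take max(V_cont, immediate exercise) for American.
  V(3,0) = exp(-r*dt) * [p*0.000000 + (1-p)*0.000000] = 0.000000; exercise = 0.000000; V(3,0) = max -> 0.000000
  V(3,1) = exp(-r*dt) * [p*0.000000 + (1-p)*0.000000] = 0.000000; exercise = 0.000000; V(3,1) = max -> 0.000000
  V(3,2) = exp(-r*dt) * [p*0.000000 + (1-p)*2.580486] = 1.421383; exercise = 0.345468; V(3,2) = max -> 1.421383
  V(3,3) = exp(-r*dt) * [p*2.580486 + (1-p)*6.375067] = 4.668682; exercise = 4.582238; V(3,3) = max -> 4.668682
  V(2,0) = exp(-r*dt) * [p*0.000000 + (1-p)*0.000000] = 0.000000; exercise = 0.000000; V(2,0) = max -> 0.000000
  V(2,1) = exp(-r*dt) * [p*0.000000 + (1-p)*1.421383] = 0.782926; exercise = 0.000000; V(2,1) = max -> 0.782926
  V(2,2) = exp(-r*dt) * [p*1.421383 + (1-p)*4.668682] = 3.208993; exercise = 2.580486; V(2,2) = max -> 3.208993
  V(1,0) = exp(-r*dt) * [p*0.000000 + (1-p)*0.782926] = 0.431251; exercise = 0.000000; V(1,0) = max -> 0.431251
  V(1,1) = exp(-r*dt) * [p*0.782926 + (1-p)*3.208993] = 2.118664; exercise = 0.345468; V(1,1) = max -> 2.118664
  V(0,0) = exp(-r*dt) * [p*0.431251 + (1-p)*2.118664] = 1.360388; exercise = 0.000000; V(0,0) = max -> 1.360388

Answer: Price = V(0,0) = 1.3604


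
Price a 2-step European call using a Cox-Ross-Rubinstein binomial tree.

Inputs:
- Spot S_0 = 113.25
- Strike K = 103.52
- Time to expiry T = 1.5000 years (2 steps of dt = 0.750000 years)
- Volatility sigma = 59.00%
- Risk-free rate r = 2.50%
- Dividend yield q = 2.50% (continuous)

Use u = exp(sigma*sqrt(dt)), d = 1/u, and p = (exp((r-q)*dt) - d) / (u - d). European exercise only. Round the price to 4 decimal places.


Answer: Price = V(0,0) = 32.9877

Derivation:
dt = T/N = 0.750000
u = exp(sigma*sqrt(dt)) = 1.666882; d = 1/u = 0.599922
p = (exp((r-q)*dt) - d) / (u - d) = 0.374970
Discount per step: exp(-r*dt) = 0.981425
Stock lattice S(k, i) with i counting down-moves:
  k=0: S(0,0) = 113.2500
  k=1: S(1,0) = 188.7744; S(1,1) = 67.9412
  k=2: S(2,0) = 314.6647; S(2,1) = 113.2500; S(2,2) = 40.7595
Terminal payoffs V(N, i) = max(S_T - K, 0):
  V(2,0) = 211.144736; V(2,1) = 9.730000; V(2,2) = 0.000000
Backward induction: V(k, i) = exp(-r*dt) * [p * V(k+1, i) + (1-p) * V(k+1, i+1)].
  V(1,0) = exp(-r*dt) * [p*211.144736 + (1-p)*9.730000] = 83.670792
  V(1,1) = exp(-r*dt) * [p*9.730000 + (1-p)*0.000000] = 3.580684
  V(0,0) = exp(-r*dt) * [p*83.670792 + (1-p)*3.580684] = 32.987692


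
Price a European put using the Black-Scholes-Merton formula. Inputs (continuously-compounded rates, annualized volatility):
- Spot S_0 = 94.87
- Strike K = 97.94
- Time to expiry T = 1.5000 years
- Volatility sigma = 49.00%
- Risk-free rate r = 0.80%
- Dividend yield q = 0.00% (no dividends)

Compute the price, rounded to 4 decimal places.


Answer: Price = 23.5642

Derivation:
d1 = (ln(S/K) + (r - q + 0.5*sigma^2) * T) / (sigma * sqrt(T)) = 0.26699019
d2 = d1 - sigma * sqrt(T) = -0.33313479
exp(-rT) = 0.98807171; exp(-qT) = 1.00000000
P = K * exp(-rT) * N(-d2) - S_0 * exp(-qT) * N(-d1)
N(-d1) = 0.39473836; N(-d2) = 0.63048373
P = 97.9400 * 0.98807171 * 0.63048373 - 94.8700 * 1.00000000 * 0.39473836 = 23.5642


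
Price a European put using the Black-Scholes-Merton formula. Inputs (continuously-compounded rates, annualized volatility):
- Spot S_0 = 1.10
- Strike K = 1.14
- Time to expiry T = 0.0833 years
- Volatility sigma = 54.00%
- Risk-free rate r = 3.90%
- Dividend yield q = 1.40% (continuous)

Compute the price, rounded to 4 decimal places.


d1 = (ln(S/K) + (r - q + 0.5*sigma^2) * T) / (sigma * sqrt(T)) = -0.13788883
d2 = d1 - sigma * sqrt(T) = -0.29374223
exp(-rT) = 0.99675657; exp(-qT) = 0.99883448
P = K * exp(-rT) * N(-d2) - S_0 * exp(-qT) * N(-d1)
N(-d1) = 0.55483586; N(-d2) = 0.61552256
P = 1.1400 * 0.99675657 * 0.61552256 - 1.1000 * 0.99883448 * 0.55483586 = 0.0898

Answer: Price = 0.0898


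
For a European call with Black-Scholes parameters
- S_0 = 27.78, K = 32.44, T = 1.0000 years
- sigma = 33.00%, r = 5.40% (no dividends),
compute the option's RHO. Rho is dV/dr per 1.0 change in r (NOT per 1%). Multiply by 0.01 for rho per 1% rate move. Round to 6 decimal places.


d1 = -0.1412905816; d2 = -0.4712905816
phi(d1) = 0.3949800398; exp(-qT) = 1.0000000000; exp(-rT) = 0.9474321065
N(d2) = 0.3187166203
Rho = K*T*exp(-rT)*N(d2) = 32.4400 * 1.0000 * 0.9474321065 * 0.3187166203 = 9.795659

Answer: Rho = 9.795659


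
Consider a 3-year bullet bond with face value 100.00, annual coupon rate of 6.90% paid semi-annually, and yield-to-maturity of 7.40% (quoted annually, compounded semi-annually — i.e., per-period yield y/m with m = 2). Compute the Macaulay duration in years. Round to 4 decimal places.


Answer: Macaulay duration = 2.7588 years

Derivation:
Coupon per period c = face * coupon_rate / m = 3.450000
Periods per year m = 2; per-period yield y/m = 0.037000
Number of cashflows N = 6
Cashflows (t years, CF_t, discount factor 1/(1+y/m)^(m*t), PV):
  t = 0.5000: CF_t = 3.450000, DF = 0.964320, PV = 3.326905
  t = 1.0000: CF_t = 3.450000, DF = 0.929913, PV = 3.208201
  t = 1.5000: CF_t = 3.450000, DF = 0.896734, PV = 3.093733
  t = 2.0000: CF_t = 3.450000, DF = 0.864739, PV = 2.983349
  t = 2.5000: CF_t = 3.450000, DF = 0.833885, PV = 2.876904
  t = 3.0000: CF_t = 103.450000, DF = 0.804132, PV = 83.187478
Price P = sum_t PV_t = 98.676569
Macaulay numerator sum_t t * PV_t:
  t * PV_t at t = 0.5000: 1.663452
  t * PV_t at t = 1.0000: 3.208201
  t * PV_t at t = 1.5000: 4.640599
  t * PV_t at t = 2.0000: 5.966698
  t * PV_t at t = 2.5000: 7.192259
  t * PV_t at t = 3.0000: 249.562433
Macaulay duration D = (sum_t t * PV_t) / P = 272.233643 / 98.676569 = 2.758848


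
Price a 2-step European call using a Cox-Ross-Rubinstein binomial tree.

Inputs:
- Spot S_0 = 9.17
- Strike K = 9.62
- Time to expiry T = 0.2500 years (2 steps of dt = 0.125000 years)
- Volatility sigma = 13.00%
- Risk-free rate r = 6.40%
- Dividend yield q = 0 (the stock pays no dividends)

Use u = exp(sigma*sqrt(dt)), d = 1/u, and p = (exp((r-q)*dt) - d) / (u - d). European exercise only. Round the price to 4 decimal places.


dt = T/N = 0.125000
u = exp(sigma*sqrt(dt)) = 1.047035; d = 1/u = 0.955078
p = (exp((r-q)*dt) - d) / (u - d) = 0.575858
Discount per step: exp(-r*dt) = 0.992032
Stock lattice S(k, i) with i counting down-moves:
  k=0: S(0,0) = 9.1700
  k=1: S(1,0) = 9.6013; S(1,1) = 8.7581
  k=2: S(2,0) = 10.0529; S(2,1) = 9.1700; S(2,2) = 8.3646
Terminal payoffs V(N, i) = max(S_T - K, 0):
  V(2,0) = 0.432900; V(2,1) = 0.000000; V(2,2) = 0.000000
Backward induction: V(k, i) = exp(-r*dt) * [p * V(k+1, i) + (1-p) * V(k+1, i+1)].
  V(1,0) = exp(-r*dt) * [p*0.432900 + (1-p)*0.000000] = 0.247303
  V(1,1) = exp(-r*dt) * [p*0.000000 + (1-p)*0.000000] = 0.000000
  V(0,0) = exp(-r*dt) * [p*0.247303 + (1-p)*0.000000] = 0.141277

Answer: Price = V(0,0) = 0.1413


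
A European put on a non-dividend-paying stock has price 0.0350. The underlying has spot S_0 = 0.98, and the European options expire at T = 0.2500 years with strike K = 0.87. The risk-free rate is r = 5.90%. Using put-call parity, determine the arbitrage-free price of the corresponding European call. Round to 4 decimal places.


Put-call parity: C - P = S_0 * exp(-qT) - K * exp(-rT).
S_0 * exp(-qT) = 0.9800 * 1.00000000 = 0.98000000
K * exp(-rT) = 0.8700 * 0.98535825 = 0.85726168
C = P + S*exp(-qT) - K*exp(-rT)
C = 0.0350 + 0.98000000 - 0.85726168 = 0.1577

Answer: Call price = 0.1577


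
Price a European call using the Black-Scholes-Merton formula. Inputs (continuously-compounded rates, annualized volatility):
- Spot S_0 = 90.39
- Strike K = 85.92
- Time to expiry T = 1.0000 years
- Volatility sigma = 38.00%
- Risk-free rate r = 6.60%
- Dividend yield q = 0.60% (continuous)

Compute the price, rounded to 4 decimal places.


Answer: Price = 18.0720

Derivation:
d1 = (ln(S/K) + (r - q + 0.5*sigma^2) * T) / (sigma * sqrt(T)) = 0.48136056
d2 = d1 - sigma * sqrt(T) = 0.10136056
exp(-rT) = 0.93613086; exp(-qT) = 0.99401796
C = S_0 * exp(-qT) * N(d1) - K * exp(-rT) * N(d2)
N(d1) = 0.68486987; N(d2) = 0.54036788
C = 90.3900 * 0.99401796 * 0.68486987 - 85.9200 * 0.93613086 * 0.54036788 = 18.0720


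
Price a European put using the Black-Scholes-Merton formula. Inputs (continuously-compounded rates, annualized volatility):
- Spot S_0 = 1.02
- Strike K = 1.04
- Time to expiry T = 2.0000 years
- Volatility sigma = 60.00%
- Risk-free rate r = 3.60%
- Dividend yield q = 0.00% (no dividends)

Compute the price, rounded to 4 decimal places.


d1 = (ln(S/K) + (r - q + 0.5*sigma^2) * T) / (sigma * sqrt(T)) = 0.48623245
d2 = d1 - sigma * sqrt(T) = -0.36229569
exp(-rT) = 0.93053090; exp(-qT) = 1.00000000
P = K * exp(-rT) * N(-d2) - S_0 * exp(-qT) * N(-d1)
N(-d1) = 0.31340118; N(-d2) = 0.64143446
P = 1.0400 * 0.93053090 * 0.64143446 - 1.0200 * 1.00000000 * 0.31340118 = 0.3011

Answer: Price = 0.3011


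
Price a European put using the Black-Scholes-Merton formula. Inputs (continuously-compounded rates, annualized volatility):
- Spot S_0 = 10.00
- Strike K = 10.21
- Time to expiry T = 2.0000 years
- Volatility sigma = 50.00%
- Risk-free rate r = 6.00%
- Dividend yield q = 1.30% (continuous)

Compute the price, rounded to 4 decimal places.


Answer: Price = 2.2667

Derivation:
d1 = (ln(S/K) + (r - q + 0.5*sigma^2) * T) / (sigma * sqrt(T)) = 0.45709852
d2 = d1 - sigma * sqrt(T) = -0.25000826
exp(-rT) = 0.88692044; exp(-qT) = 0.97433509
P = K * exp(-rT) * N(-d2) - S_0 * exp(-qT) * N(-d1)
N(-d1) = 0.32380012; N(-d2) = 0.59870952
P = 10.2100 * 0.88692044 * 0.59870952 - 10.0000 * 0.97433509 * 0.32380012 = 2.2667


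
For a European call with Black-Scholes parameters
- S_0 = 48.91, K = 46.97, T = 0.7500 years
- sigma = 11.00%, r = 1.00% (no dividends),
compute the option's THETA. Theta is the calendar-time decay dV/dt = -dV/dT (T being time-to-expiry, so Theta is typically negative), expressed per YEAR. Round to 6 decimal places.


d1 = 0.5512149295; d2 = 0.4559521351
phi(d1) = 0.3427145197; exp(-qT) = 1.0000000000; exp(-rT) = 0.9925280548
Theta = -S*exp(-qT)*phi(d1)*sigma/(2*sqrt(T)) - r*K*exp(-rT)*N(d2) + q*S*exp(-qT)*N(d1)
N(d1) = 0.7092568266; N(d2) = 0.6757878010; sqrt(T) = 0.8660254038
Term 1 = -48.9100 * 1.0000000000 * 0.3427145197 * 0.1100 / (2 * 0.8660254038) = -1.0645405893
Term 2 = -0.0100 * 46.9700 * 0.9925280548 * 0.6757878010 = -0.3150458037
Term 3 = 0 (no dividend yield, q = 0)
Theta = -1.0645405893 + (-0.3150458037) + (0.0000000000) = -1.379586

Answer: Theta = -1.379586


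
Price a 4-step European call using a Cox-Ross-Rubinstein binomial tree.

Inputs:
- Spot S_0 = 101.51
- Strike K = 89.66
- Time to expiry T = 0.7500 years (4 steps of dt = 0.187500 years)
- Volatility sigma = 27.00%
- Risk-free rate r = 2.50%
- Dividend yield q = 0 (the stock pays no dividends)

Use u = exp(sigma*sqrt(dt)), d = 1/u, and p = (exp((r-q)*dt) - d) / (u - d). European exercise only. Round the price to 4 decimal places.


Answer: Price = V(0,0) = 17.6037

Derivation:
dt = T/N = 0.187500
u = exp(sigma*sqrt(dt)) = 1.124022; d = 1/u = 0.889662
p = (exp((r-q)*dt) - d) / (u - d) = 0.490853
Discount per step: exp(-r*dt) = 0.995323
Stock lattice S(k, i) with i counting down-moves:
  k=0: S(0,0) = 101.5100
  k=1: S(1,0) = 114.0995; S(1,1) = 90.3096
  k=2: S(2,0) = 128.2503; S(2,1) = 101.5100; S(2,2) = 80.3450
  k=3: S(3,0) = 144.1562; S(3,1) = 114.0995; S(3,2) = 90.3096; S(3,3) = 71.4800
  k=4: S(4,0) = 162.0348; S(4,1) = 128.2503; S(4,2) = 101.5100; S(4,3) = 80.3450; S(4,4) = 63.5930
Terminal payoffs V(N, i) = max(S_T - K, 0):
  V(4,0) = 72.374785; V(4,1) = 38.590345; V(4,2) = 11.850000; V(4,3) = 0.000000; V(4,4) = 0.000000
Backward induction: V(k, i) = exp(-r*dt) * [p * V(k+1, i) + (1-p) * V(k+1, i+1)].
  V(3,0) = exp(-r*dt) * [p*72.374785 + (1-p)*38.590345] = 54.915522
  V(3,1) = exp(-r*dt) * [p*38.590345 + (1-p)*11.850000] = 24.858783
  V(3,2) = exp(-r*dt) * [p*11.850000 + (1-p)*0.000000] = 5.789408
  V(3,3) = exp(-r*dt) * [p*0.000000 + (1-p)*0.000000] = 0.000000
  V(2,0) = exp(-r*dt) * [p*54.915522 + (1-p)*24.858783] = 39.426980
  V(2,1) = exp(-r*dt) * [p*24.858783 + (1-p)*5.789408] = 15.078822
  V(2,2) = exp(-r*dt) * [p*5.789408 + (1-p)*0.000000] = 2.828460
  V(1,0) = exp(-r*dt) * [p*39.426980 + (1-p)*15.078822] = 26.903784
  V(1,1) = exp(-r*dt) * [p*15.078822 + (1-p)*2.828460] = 8.800241
  V(0,0) = exp(-r*dt) * [p*26.903784 + (1-p)*8.800241] = 17.603710
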